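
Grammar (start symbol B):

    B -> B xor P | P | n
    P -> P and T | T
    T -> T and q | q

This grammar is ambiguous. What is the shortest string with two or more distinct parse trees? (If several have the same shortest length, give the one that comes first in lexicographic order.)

q and q

length 1: no string has ≥2 trees
length 3: q and q has 2 parse trees

Two derivations of q and q:
  B ⇒ P ⇒ P and T ⇒ T and T ⇒ q and T ⇒ q and q
  B ⇒ P ⇒ T ⇒ T and q ⇒ q and q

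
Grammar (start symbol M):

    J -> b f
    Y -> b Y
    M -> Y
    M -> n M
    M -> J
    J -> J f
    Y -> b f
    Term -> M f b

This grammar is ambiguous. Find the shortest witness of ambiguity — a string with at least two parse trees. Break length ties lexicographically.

b f

length 2: b f has 2 parse trees

Two derivations of b f:
  M ⇒ Y ⇒ b f
  M ⇒ J ⇒ b f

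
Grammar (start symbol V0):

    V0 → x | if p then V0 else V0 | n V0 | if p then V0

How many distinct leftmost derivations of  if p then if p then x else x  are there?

2

Parse trees for if p then if p then x else x:
  [V0 if p then [V0 if p then [V0 x]] else [V0 x]]
  [V0 if p then [V0 if p then [V0 x] else [V0 x]]]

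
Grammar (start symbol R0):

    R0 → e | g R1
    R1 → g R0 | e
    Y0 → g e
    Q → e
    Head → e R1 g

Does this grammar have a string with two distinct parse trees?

Unambiguous

Only R0, R1 are reachable from R0; ignoring the rest: The reachable rules are right-linear with at most one rule per (nonterminal, next-terminal) pair. Each input token forces the next rule, so parsing is deterministic.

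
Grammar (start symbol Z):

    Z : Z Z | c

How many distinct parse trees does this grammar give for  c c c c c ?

14

Parse trees for c c c c c (showing first 6 of 14):
  [Z [Z c] [Z [Z c] [Z [Z c] [Z [Z c] [Z c]]]]]
  [Z [Z c] [Z [Z c] [Z [Z [Z c] [Z c]] [Z c]]]]
  [Z [Z c] [Z [Z [Z c] [Z c]] [Z [Z c] [Z c]]]]
  [Z [Z c] [Z [Z [Z c] [Z [Z c] [Z c]]] [Z c]]]
  [Z [Z c] [Z [Z [Z [Z c] [Z c]] [Z c]] [Z c]]]
  [Z [Z [Z c] [Z c]] [Z [Z c] [Z [Z c] [Z c]]]]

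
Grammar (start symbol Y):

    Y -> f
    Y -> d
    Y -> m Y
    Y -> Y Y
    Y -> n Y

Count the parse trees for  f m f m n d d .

Parse trees for f m f m n d d (showing first 6 of 15):
  [Y [Y f] [Y m [Y [Y f] [Y m [Y [Y n [Y d]] [Y d]]]]]]
  [Y [Y f] [Y m [Y [Y f] [Y m [Y n [Y [Y d] [Y d]]]]]]]
  [Y [Y f] [Y m [Y [Y f] [Y [Y m [Y n [Y d]]] [Y d]]]]]
  [Y [Y f] [Y m [Y [Y [Y f] [Y m [Y n [Y d]]]] [Y d]]]]
  [Y [Y f] [Y [Y m [Y f]] [Y m [Y [Y n [Y d]] [Y d]]]]]
  [Y [Y f] [Y [Y m [Y f]] [Y m [Y n [Y [Y d] [Y d]]]]]]

15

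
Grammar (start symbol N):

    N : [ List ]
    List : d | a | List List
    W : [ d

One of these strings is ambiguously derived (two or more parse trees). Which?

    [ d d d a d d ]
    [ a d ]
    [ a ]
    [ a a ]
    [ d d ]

[ d d d a d d ]: 42 trees
[ a d ]: 1 tree
[ a ]: 1 tree
[ a a ]: 1 tree
[ d d ]: 1 tree

[ d d d a d d ]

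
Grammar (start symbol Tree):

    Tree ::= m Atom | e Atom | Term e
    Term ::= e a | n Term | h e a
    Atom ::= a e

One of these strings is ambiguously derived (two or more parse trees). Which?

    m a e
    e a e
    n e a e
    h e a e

m a e: 1 tree
e a e: 2 trees
n e a e: 1 tree
h e a e: 1 tree

e a e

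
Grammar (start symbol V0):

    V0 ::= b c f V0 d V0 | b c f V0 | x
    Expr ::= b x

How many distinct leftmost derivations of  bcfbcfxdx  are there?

2

Parse trees for bcfbcfxdx:
  [V0 b c f [V0 b c f [V0 x]] d [V0 x]]
  [V0 b c f [V0 b c f [V0 x] d [V0 x]]]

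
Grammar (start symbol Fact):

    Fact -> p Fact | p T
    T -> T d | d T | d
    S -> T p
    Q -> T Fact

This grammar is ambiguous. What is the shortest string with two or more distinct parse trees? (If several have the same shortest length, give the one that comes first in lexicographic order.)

p d d

length 2: no string has ≥2 trees
length 3: p d d has 2 parse trees

Two derivations of p d d:
  Fact ⇒ p T ⇒ p T d ⇒ p d d
  Fact ⇒ p T ⇒ p d T ⇒ p d d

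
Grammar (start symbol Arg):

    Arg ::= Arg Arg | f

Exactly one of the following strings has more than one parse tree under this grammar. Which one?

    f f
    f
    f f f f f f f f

f f f f f f f f

f f: 1 tree
f: 1 tree
f f f f f f f f: 429 trees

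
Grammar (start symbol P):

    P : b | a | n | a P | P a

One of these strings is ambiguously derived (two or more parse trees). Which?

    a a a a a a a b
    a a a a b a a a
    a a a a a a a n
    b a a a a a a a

a a a a b a a a

a a a a a a a b: 1 tree
a a a a b a a a: 35 trees
a a a a a a a n: 1 tree
b a a a a a a a: 1 tree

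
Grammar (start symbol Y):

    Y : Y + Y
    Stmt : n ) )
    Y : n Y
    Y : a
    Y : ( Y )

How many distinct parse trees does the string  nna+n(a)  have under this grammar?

Parse trees for nna+n(a):
  [Y [Y n [Y n [Y a]]] + [Y n [Y ( [Y a] )]]]
  [Y n [Y [Y n [Y a]] + [Y n [Y ( [Y a] )]]]]
  [Y n [Y n [Y [Y a] + [Y n [Y ( [Y a] )]]]]]

3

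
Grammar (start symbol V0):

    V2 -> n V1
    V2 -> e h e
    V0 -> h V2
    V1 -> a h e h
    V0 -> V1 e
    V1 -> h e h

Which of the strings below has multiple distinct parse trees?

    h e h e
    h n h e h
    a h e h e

h e h e: 2 trees
h n h e h: 1 tree
a h e h e: 1 tree

h e h e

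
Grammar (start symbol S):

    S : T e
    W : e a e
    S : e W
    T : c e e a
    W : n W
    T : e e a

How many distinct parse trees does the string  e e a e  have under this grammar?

2

Parse trees for e e a e:
  [S [T e e a] e]
  [S e [W e a e]]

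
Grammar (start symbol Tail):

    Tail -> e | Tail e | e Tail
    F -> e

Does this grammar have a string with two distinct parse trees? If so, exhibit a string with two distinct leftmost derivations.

Ambiguous

Witness: e e

Derivation 1: Tail ⇒ Tail e ⇒ e e
Derivation 2: Tail ⇒ e Tail ⇒ e e

Two distinct leftmost derivations for the same string.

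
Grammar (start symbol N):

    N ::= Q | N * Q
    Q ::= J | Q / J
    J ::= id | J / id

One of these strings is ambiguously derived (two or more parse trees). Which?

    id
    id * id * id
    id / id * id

id / id * id

id: 1 tree
id * id * id: 1 tree
id / id * id: 2 trees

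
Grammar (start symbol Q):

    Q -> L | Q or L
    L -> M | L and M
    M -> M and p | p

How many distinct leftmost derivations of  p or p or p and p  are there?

2

Parse trees for p or p or p and p:
  [Q [Q [Q [L [M p]]] or [L [M p]]] or [L [M [M p] and p]]]
  [Q [Q [Q [L [M p]]] or [L [M p]]] or [L [L [M p]] and [M p]]]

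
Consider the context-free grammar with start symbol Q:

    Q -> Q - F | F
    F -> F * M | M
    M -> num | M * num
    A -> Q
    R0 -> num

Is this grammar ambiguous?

Witness: num * num

Derivation 1: Q ⇒ F ⇒ F * M ⇒ M * M ⇒ num * M ⇒ num * num
Derivation 2: Q ⇒ F ⇒ M ⇒ M * num ⇒ num * num

Two distinct leftmost derivations for the same string.

Ambiguous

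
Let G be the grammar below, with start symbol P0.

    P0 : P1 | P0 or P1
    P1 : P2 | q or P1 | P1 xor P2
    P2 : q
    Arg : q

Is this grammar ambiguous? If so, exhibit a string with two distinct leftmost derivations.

Ambiguous

Witness: q or q

Derivation 1: P0 ⇒ P1 ⇒ q or P1 ⇒ q or P2 ⇒ q or q
Derivation 2: P0 ⇒ P0 or P1 ⇒ P1 or P1 ⇒ P2 or P1 ⇒ q or P1 ⇒ q or P2 ⇒ q or q

Two distinct leftmost derivations for the same string.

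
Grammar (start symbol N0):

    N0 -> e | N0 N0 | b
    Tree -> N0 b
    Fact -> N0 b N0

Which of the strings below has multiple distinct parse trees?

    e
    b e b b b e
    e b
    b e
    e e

b e b b b e

e: 1 tree
b e b b b e: 42 trees
e b: 1 tree
b e: 1 tree
e e: 1 tree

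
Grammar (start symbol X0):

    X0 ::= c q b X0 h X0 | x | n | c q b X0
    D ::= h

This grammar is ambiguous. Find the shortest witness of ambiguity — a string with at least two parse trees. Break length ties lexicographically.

length 1: no string has ≥2 trees
length 4: no string has ≥2 trees
length 6: no string has ≥2 trees
length 7: no string has ≥2 trees
length 9: c q b c q b n h n has 2 parse trees

Two derivations of c q b c q b n h n:
  X0 ⇒ c q b X0 h X0 ⇒ c q b c q b X0 h X0 ⇒ c q b c q b n h X0 ⇒ c q b c q b n h n
  X0 ⇒ c q b X0 ⇒ c q b c q b X0 h X0 ⇒ c q b c q b n h X0 ⇒ c q b c q b n h n

c q b c q b n h n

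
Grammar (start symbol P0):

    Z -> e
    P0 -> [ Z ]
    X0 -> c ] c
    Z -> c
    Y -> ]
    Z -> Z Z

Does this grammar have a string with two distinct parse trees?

Witness: [ c c c ]

Derivation 1: P0 ⇒ [ Z ] ⇒ [ Z Z ] ⇒ [ c Z ] ⇒ [ c Z Z ] ⇒ [ c c Z ] ⇒ [ c c c ]
Derivation 2: P0 ⇒ [ Z ] ⇒ [ Z Z ] ⇒ [ Z Z Z ] ⇒ [ c Z Z ] ⇒ [ c c Z ] ⇒ [ c c c ]

Two distinct leftmost derivations for the same string.

Ambiguous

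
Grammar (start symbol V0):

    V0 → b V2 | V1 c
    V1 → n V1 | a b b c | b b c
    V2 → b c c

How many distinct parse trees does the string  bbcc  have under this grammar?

2

Parse trees for bbcc:
  [V0 b [V2 b c c]]
  [V0 [V1 b b c] c]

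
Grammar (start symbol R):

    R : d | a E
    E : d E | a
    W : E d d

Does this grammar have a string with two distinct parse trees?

(W is unreachable from R, so its rules don't affect L(R).) The reachable rules are right-linear with at most one rule per (nonterminal, next-terminal) pair. Each input token forces the next rule, so parsing is deterministic.

Unambiguous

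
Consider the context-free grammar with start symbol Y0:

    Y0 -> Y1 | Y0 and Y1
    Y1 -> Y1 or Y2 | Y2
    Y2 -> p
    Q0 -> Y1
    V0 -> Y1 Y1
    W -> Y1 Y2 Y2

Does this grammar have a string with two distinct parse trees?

Unambiguous

(Q0, V0, W are unreachable from Y0, so their rules don't affect L(Y0).) Y0 → Y0 and Y1 | Y1  ;  Y1 → Y1 or Y2 | Y2  — a left-associative chain with Y2 at the bottom. Each string factors uniquely by precedence.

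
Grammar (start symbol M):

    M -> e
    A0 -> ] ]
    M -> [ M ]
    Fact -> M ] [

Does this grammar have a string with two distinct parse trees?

(Fact, A0 are unreachable from M, so their rules don't affect L(M).) Each string is a nest of matched brackets around a single atom. An opening bracket forces the recursive rule; an atom forces the base rule.

Unambiguous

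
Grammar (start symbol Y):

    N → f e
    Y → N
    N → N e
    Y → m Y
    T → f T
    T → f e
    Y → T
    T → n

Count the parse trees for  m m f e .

Parse trees for m m f e:
  [Y m [Y m [Y [N f e]]]]
  [Y m [Y m [Y [T f e]]]]

2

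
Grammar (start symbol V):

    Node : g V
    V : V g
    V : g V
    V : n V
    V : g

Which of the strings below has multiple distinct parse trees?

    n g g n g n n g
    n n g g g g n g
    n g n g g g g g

n g n g g g g g

n g g n g n n g: 1 tree
n n g g g g n g: 1 tree
n g n g g g g g: 99 trees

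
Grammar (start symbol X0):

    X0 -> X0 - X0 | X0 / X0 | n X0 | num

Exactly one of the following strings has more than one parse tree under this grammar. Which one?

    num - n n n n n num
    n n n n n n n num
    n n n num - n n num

num - n n n n n num: 1 tree
n n n n n n n num: 1 tree
n n n num - n n num: 4 trees

n n n num - n n num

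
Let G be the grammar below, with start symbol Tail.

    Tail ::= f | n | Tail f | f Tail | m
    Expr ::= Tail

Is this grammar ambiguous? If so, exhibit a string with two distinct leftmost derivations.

Witness: f f

Derivation 1: Tail ⇒ Tail f ⇒ f f
Derivation 2: Tail ⇒ f Tail ⇒ f f

Two distinct leftmost derivations for the same string.

Ambiguous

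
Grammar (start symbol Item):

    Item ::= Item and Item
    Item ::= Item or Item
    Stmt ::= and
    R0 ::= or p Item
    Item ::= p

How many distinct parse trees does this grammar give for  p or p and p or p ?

5

Parse trees for p or p and p or p:
  [Item [Item [Item p] or [Item p]] and [Item [Item p] or [Item p]]]
  [Item [Item p] or [Item [Item p] and [Item [Item p] or [Item p]]]]
  [Item [Item p] or [Item [Item [Item p] and [Item p]] or [Item p]]]
  [Item [Item [Item [Item p] or [Item p]] and [Item p]] or [Item p]]
  [Item [Item [Item p] or [Item [Item p] and [Item p]]] or [Item p]]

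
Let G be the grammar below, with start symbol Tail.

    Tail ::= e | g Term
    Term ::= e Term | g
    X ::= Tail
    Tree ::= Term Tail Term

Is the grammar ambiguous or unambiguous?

Only Tail, Term are reachable from Tail; ignoring the rest: Each reachable nonterminal has at most one production per leading terminal, and all productions are right-linear; the derivation is determined token-by-token.

Unambiguous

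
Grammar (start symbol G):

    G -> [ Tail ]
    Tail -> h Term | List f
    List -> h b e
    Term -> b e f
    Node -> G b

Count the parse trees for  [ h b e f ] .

Parse trees for [ h b e f ]:
  [G [ [Tail h [Term b e f]] ]]
  [G [ [Tail [List h b e] f] ]]

2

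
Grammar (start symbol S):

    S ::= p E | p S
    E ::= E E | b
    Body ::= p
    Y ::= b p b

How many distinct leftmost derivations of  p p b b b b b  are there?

Parse trees for p p b b b b b (showing first 6 of 14):
  [S p [S p [E [E b] [E [E b] [E [E b] [E [E b] [E b]]]]]]]
  [S p [S p [E [E b] [E [E b] [E [E [E b] [E b]] [E b]]]]]]
  [S p [S p [E [E b] [E [E [E b] [E b]] [E [E b] [E b]]]]]]
  [S p [S p [E [E b] [E [E [E b] [E [E b] [E b]]] [E b]]]]]
  [S p [S p [E [E b] [E [E [E [E b] [E b]] [E b]] [E b]]]]]
  [S p [S p [E [E [E b] [E b]] [E [E b] [E [E b] [E b]]]]]]

14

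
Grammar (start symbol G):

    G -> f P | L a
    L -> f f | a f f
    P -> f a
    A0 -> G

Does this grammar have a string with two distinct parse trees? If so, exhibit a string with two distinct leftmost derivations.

Ambiguous

Witness: f f a

Derivation 1: G ⇒ f P ⇒ f f a
Derivation 2: G ⇒ L a ⇒ f f a

Two distinct leftmost derivations for the same string.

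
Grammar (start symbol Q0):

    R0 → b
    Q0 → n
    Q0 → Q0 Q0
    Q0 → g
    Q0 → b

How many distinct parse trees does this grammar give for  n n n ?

Parse trees for n n n:
  [Q0 [Q0 n] [Q0 [Q0 n] [Q0 n]]]
  [Q0 [Q0 [Q0 n] [Q0 n]] [Q0 n]]

2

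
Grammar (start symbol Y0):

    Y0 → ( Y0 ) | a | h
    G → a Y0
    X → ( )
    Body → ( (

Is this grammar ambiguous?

Unambiguous

Only Y0 is reachable from Y0; ignoring the rest: L(Y0) is { openⁿ atom closeⁿ : n ≥ 0 }. The bracket depth fixes n, and the derivation is forced at every step.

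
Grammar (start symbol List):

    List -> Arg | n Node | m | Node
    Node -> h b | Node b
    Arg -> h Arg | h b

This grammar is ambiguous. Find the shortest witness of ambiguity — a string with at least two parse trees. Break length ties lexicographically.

h b

length 1: no string has ≥2 trees
length 2: h b has 2 parse trees

Two derivations of h b:
  List ⇒ Arg ⇒ h b
  List ⇒ Node ⇒ h b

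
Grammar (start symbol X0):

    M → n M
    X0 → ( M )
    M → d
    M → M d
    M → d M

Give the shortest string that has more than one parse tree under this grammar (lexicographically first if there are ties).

( d d )

length 3: no string has ≥2 trees
length 4: ( d d ) has 2 parse trees

Two derivations of ( d d ):
  X0 ⇒ ( M ) ⇒ ( M d ) ⇒ ( d d )
  X0 ⇒ ( M ) ⇒ ( d M ) ⇒ ( d d )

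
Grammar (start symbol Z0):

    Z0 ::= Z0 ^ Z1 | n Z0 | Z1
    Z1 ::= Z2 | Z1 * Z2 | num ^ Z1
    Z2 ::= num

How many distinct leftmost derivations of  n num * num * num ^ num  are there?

2

Parse trees for n num * num * num ^ num:
  [Z0 [Z0 n [Z0 [Z1 [Z1 [Z1 [Z2 num]] * [Z2 num]] * [Z2 num]]]] ^ [Z1 [Z2 num]]]
  [Z0 n [Z0 [Z0 [Z1 [Z1 [Z1 [Z2 num]] * [Z2 num]] * [Z2 num]]] ^ [Z1 [Z2 num]]]]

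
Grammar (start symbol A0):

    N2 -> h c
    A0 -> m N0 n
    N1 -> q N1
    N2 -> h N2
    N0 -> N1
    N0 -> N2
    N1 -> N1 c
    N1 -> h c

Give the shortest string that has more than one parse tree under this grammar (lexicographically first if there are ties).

length 4: m h c n has 2 parse trees

Two derivations of m h c n:
  A0 ⇒ m N0 n ⇒ m N1 n ⇒ m h c n
  A0 ⇒ m N0 n ⇒ m N2 n ⇒ m h c n

m h c n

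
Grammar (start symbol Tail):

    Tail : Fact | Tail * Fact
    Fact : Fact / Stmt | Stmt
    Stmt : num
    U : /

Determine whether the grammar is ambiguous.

Unambiguous

(U is unreachable from Tail, so its rules don't affect L(Tail).) The grammar is stratified — Tail handles '*' (left-recursive), Fact handles '/', Stmt atoms. Each operator has a fixed associativity and precedence level, so every string has one parse.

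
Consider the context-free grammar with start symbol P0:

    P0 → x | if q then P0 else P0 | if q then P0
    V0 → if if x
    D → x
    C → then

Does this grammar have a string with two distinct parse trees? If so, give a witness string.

Witness: if q then if q then x else x

Derivation 1: P0 ⇒ if q then P0 else P0 ⇒ if q then if q then P0 else P0 ⇒ if q then if q then x else P0 ⇒ if q then if q then x else x
Derivation 2: P0 ⇒ if q then P0 ⇒ if q then if q then P0 else P0 ⇒ if q then if q then x else P0 ⇒ if q then if q then x else x

Two distinct leftmost derivations for the same string.

Ambiguous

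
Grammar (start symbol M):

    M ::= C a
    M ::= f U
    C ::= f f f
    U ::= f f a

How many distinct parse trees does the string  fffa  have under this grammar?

Parse trees for fffa:
  [M [C f f f] a]
  [M f [U f f a]]

2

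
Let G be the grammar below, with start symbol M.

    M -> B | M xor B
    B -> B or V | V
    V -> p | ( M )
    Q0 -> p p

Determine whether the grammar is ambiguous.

Unambiguous

(Q0 is unreachable from M, so its rules don't affect L(M).) This is a standard precedence ladder (M over B over V), with each level left-recursive on its own operator ('xor' at M, 'or' at B). That structure is LR(1), hence unambiguous.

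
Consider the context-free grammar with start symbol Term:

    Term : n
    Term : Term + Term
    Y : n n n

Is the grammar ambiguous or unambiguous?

Ambiguous

Witness: n + n + n

Derivation 1: Term ⇒ Term + Term ⇒ n + Term ⇒ n + Term + Term ⇒ n + n + Term ⇒ n + n + n
Derivation 2: Term ⇒ Term + Term ⇒ Term + Term + Term ⇒ n + Term + Term ⇒ n + n + Term ⇒ n + n + n

Two distinct leftmost derivations for the same string.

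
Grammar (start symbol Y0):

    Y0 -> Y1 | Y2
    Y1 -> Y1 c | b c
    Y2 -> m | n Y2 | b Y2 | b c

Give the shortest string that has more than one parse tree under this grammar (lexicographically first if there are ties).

length 1: no string has ≥2 trees
length 2: b c has 2 parse trees

Two derivations of b c:
  Y0 ⇒ Y1 ⇒ b c
  Y0 ⇒ Y2 ⇒ b c

b c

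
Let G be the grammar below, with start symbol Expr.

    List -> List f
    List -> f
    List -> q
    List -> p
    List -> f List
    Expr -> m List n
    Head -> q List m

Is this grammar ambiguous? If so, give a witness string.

Witness: m f f n

Derivation 1: Expr ⇒ m List n ⇒ m List f n ⇒ m f f n
Derivation 2: Expr ⇒ m List n ⇒ m f List n ⇒ m f f n

Two distinct leftmost derivations for the same string.

Ambiguous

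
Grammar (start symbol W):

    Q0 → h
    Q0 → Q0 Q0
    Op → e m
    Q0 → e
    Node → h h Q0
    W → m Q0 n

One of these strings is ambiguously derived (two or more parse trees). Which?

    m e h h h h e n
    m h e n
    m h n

m e h h h h e n: 42 trees
m h e n: 1 tree
m h n: 1 tree

m e h h h h e n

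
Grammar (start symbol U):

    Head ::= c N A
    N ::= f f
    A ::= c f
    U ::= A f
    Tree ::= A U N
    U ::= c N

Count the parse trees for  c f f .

2

Parse trees for c f f:
  [U [A c f] f]
  [U c [N f f]]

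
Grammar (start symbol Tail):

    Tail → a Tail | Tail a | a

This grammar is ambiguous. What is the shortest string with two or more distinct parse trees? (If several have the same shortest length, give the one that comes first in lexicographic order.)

a a

length 1: no string has ≥2 trees
length 2: a a has 2 parse trees

Two derivations of a a:
  Tail ⇒ a Tail ⇒ a a
  Tail ⇒ Tail a ⇒ a a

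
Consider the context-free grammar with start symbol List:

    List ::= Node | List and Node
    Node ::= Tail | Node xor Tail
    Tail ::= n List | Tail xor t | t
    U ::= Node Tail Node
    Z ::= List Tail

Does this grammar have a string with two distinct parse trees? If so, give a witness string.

Ambiguous

Witness: t xor t

Derivation 1: List ⇒ Node ⇒ Tail ⇒ Tail xor t ⇒ t xor t
Derivation 2: List ⇒ Node ⇒ Node xor Tail ⇒ Tail xor Tail ⇒ t xor Tail ⇒ t xor t

Two distinct leftmost derivations for the same string.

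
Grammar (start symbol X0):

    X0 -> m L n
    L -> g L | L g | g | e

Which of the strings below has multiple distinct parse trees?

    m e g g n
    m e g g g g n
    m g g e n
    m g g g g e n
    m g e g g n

m g e g g n

m e g g n: 1 tree
m e g g g g n: 1 tree
m g g e n: 1 tree
m g g g g e n: 1 tree
m g e g g n: 3 trees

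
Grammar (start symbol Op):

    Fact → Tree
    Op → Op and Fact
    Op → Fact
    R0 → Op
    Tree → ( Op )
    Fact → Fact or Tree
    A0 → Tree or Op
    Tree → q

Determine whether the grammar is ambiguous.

Unambiguous

(R0, A0 are unreachable from Op, so their rules don't affect L(Op).) Op → Op and Fact | Fact  ;  Fact → Fact or Tree | Tree  — a left-associative chain with Tree at the bottom. Each string factors uniquely by precedence.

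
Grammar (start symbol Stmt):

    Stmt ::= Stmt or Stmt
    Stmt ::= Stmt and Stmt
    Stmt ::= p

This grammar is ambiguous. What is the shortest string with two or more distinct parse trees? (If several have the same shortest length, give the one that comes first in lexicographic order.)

length 1: no string has ≥2 trees
length 3: no string has ≥2 trees
length 5: p and p and p has 2 parse trees

Two derivations of p and p and p:
  Stmt ⇒ Stmt and Stmt ⇒ Stmt and Stmt and Stmt ⇒ p and Stmt and Stmt ⇒ p and p and Stmt ⇒ p and p and p
  Stmt ⇒ Stmt and Stmt ⇒ p and Stmt ⇒ p and Stmt and Stmt ⇒ p and p and Stmt ⇒ p and p and p

p and p and p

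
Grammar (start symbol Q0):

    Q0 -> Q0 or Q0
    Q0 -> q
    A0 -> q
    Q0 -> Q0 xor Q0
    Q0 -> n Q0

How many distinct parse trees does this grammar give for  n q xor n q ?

Parse trees for n q xor n q:
  [Q0 [Q0 n [Q0 q]] xor [Q0 n [Q0 q]]]
  [Q0 n [Q0 [Q0 q] xor [Q0 n [Q0 q]]]]

2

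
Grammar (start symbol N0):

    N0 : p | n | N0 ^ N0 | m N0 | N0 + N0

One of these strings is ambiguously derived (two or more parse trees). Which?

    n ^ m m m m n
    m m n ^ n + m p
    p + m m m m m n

n ^ m m m m n: 1 tree
m m n ^ n + m p: 9 trees
p + m m m m m n: 1 tree

m m n ^ n + m p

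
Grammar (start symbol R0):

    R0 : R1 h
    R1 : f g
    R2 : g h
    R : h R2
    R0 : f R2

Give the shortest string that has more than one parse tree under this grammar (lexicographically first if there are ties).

f g h

length 3: f g h has 2 parse trees

Two derivations of f g h:
  R0 ⇒ R1 h ⇒ f g h
  R0 ⇒ f R2 ⇒ f g h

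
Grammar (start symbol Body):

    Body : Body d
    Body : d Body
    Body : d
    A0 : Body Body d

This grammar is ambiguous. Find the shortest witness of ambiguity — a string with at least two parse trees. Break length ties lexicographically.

length 1: no string has ≥2 trees
length 2: d d has 2 parse trees

Two derivations of d d:
  Body ⇒ Body d ⇒ d d
  Body ⇒ d Body ⇒ d d

d d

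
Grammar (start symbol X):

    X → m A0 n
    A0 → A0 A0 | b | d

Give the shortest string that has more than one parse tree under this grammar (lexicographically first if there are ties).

length 3: no string has ≥2 trees
length 4: no string has ≥2 trees
length 5: m b b b n has 2 parse trees

Two derivations of m b b b n:
  X ⇒ m A0 n ⇒ m A0 A0 n ⇒ m A0 A0 A0 n ⇒ m b A0 A0 n ⇒ m b b A0 n ⇒ m b b b n
  X ⇒ m A0 n ⇒ m A0 A0 n ⇒ m b A0 n ⇒ m b A0 A0 n ⇒ m b b A0 n ⇒ m b b b n

m b b b n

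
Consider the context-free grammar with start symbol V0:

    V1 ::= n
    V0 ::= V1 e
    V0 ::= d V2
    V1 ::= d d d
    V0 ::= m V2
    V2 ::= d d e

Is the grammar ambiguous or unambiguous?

Witness: d d d e

Derivation 1: V0 ⇒ V1 e ⇒ d d d e
Derivation 2: V0 ⇒ d V2 ⇒ d d d e

Two distinct leftmost derivations for the same string.

Ambiguous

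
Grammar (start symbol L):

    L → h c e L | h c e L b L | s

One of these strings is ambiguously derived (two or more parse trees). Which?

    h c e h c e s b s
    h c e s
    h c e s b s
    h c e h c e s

h c e h c e s b s

h c e h c e s b s: 2 trees
h c e s: 1 tree
h c e s b s: 1 tree
h c e h c e s: 1 tree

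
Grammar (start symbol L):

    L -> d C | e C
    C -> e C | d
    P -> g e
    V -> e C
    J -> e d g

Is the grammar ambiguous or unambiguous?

(P, V, J are unreachable from L, so their rules don't affect L(L).) Restricted to the reachable nonterminals, every rule has the form A → t or A → t B, and no two rules for the same A share a first terminal. The grammar encodes a DFA — one run per string.

Unambiguous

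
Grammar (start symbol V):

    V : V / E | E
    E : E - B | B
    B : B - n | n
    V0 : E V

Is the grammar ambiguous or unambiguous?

Ambiguous

Witness: n - n

Derivation 1: V ⇒ E ⇒ E - B ⇒ B - B ⇒ n - B ⇒ n - n
Derivation 2: V ⇒ E ⇒ B ⇒ B - n ⇒ n - n

Two distinct leftmost derivations for the same string.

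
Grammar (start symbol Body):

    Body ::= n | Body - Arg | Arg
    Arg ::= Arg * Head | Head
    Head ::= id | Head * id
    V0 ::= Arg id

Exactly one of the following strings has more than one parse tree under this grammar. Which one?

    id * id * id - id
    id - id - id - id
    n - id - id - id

id * id * id - id: 4 trees
id - id - id - id: 1 tree
n - id - id - id: 1 tree

id * id * id - id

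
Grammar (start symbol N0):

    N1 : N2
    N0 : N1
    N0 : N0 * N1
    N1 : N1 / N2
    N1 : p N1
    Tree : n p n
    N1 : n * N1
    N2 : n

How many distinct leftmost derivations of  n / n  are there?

1

Parse trees for n / n:
  [N0 [N1 [N1 [N2 n]] / [N2 n]]]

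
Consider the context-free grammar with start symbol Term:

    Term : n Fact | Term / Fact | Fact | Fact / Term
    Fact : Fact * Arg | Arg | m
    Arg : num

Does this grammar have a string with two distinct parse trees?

Ambiguous

Witness: m / m

Derivation 1: Term ⇒ Term / Fact ⇒ Fact / Fact ⇒ m / Fact ⇒ m / m
Derivation 2: Term ⇒ Fact / Term ⇒ m / Term ⇒ m / Fact ⇒ m / m

Two distinct leftmost derivations for the same string.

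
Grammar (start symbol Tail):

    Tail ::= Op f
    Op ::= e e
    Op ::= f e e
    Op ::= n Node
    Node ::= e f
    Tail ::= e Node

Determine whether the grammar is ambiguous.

Ambiguous

Witness: e e f

Derivation 1: Tail ⇒ Op f ⇒ e e f
Derivation 2: Tail ⇒ e Node ⇒ e e f

Two distinct leftmost derivations for the same string.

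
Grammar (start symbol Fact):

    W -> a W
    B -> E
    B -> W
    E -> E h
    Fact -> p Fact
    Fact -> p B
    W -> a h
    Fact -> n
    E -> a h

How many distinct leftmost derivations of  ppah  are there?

Parse trees for ppah:
  [Fact p [Fact p [B [E a h]]]]
  [Fact p [Fact p [B [W a h]]]]

2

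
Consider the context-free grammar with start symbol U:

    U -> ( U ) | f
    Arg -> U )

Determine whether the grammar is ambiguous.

Unambiguous

Only U is reachable from U; ignoring the rest: Each string is a nest of matched brackets around a single atom. An opening bracket forces the recursive rule; an atom forces the base rule.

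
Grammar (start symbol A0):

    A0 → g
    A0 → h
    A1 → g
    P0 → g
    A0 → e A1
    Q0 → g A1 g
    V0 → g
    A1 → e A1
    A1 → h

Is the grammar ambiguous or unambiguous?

Only A0, A1 are reachable from A0; ignoring the rest: Restricted to the reachable nonterminals, every rule has the form A → t or A → t B, and no two rules for the same A share a first terminal. The grammar encodes a DFA — one run per string.

Unambiguous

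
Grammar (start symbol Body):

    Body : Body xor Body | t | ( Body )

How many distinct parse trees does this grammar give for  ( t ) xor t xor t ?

2

Parse trees for ( t ) xor t xor t:
  [Body [Body ( [Body t] )] xor [Body [Body t] xor [Body t]]]
  [Body [Body [Body ( [Body t] )] xor [Body t]] xor [Body t]]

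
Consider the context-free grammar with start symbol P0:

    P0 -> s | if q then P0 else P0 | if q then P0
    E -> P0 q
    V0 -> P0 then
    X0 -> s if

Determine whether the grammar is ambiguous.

Ambiguous

Witness: if q then if q then s else s

Derivation 1: P0 ⇒ if q then P0 else P0 ⇒ if q then if q then P0 else P0 ⇒ if q then if q then s else P0 ⇒ if q then if q then s else s
Derivation 2: P0 ⇒ if q then P0 ⇒ if q then if q then P0 else P0 ⇒ if q then if q then s else P0 ⇒ if q then if q then s else s

Two distinct leftmost derivations for the same string.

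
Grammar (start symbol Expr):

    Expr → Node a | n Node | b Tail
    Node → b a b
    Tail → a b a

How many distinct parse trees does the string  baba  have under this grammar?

2

Parse trees for baba:
  [Expr [Node b a b] a]
  [Expr b [Tail a b a]]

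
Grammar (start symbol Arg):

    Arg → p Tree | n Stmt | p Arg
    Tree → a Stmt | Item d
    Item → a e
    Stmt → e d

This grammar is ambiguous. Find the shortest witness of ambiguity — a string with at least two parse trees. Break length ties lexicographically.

p a e d

length 3: no string has ≥2 trees
length 4: p a e d has 2 parse trees

Two derivations of p a e d:
  Arg ⇒ p Tree ⇒ p a Stmt ⇒ p a e d
  Arg ⇒ p Tree ⇒ p Item d ⇒ p a e d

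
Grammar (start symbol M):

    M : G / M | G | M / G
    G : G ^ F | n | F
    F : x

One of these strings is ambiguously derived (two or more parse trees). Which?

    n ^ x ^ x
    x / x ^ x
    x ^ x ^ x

x / x ^ x

n ^ x ^ x: 1 tree
x / x ^ x: 2 trees
x ^ x ^ x: 1 tree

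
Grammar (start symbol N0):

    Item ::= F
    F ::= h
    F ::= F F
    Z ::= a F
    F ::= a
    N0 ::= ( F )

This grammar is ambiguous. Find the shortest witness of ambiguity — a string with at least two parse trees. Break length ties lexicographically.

( a a a )

length 3: no string has ≥2 trees
length 4: no string has ≥2 trees
length 5: ( a a a ) has 2 parse trees

Two derivations of ( a a a ):
  N0 ⇒ ( F ) ⇒ ( F F ) ⇒ ( F F F ) ⇒ ( a F F ) ⇒ ( a a F ) ⇒ ( a a a )
  N0 ⇒ ( F ) ⇒ ( F F ) ⇒ ( a F ) ⇒ ( a F F ) ⇒ ( a a F ) ⇒ ( a a a )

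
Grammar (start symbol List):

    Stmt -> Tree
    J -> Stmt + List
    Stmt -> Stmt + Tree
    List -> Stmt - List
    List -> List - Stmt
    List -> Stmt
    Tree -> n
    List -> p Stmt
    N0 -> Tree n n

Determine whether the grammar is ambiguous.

Ambiguous

Witness: n - n

Derivation 1: List ⇒ Stmt - List ⇒ Tree - List ⇒ n - List ⇒ n - Stmt ⇒ n - Tree ⇒ n - n
Derivation 2: List ⇒ List - Stmt ⇒ Stmt - Stmt ⇒ Tree - Stmt ⇒ n - Stmt ⇒ n - Tree ⇒ n - n

Two distinct leftmost derivations for the same string.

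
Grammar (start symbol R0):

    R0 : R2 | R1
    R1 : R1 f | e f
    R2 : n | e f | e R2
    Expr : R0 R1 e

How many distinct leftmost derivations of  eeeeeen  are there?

1

Parse trees for eeeeeen:
  [R0 [R2 e [R2 e [R2 e [R2 e [R2 e [R2 e [R2 n]]]]]]]]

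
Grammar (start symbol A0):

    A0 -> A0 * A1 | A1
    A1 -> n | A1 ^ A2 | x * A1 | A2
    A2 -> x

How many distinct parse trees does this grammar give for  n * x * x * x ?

Parse trees for n * x * x * x:
  [A0 [A0 [A1 n]] * [A1 x * [A1 x * [A1 [A2 x]]]]]
  [A0 [A0 [A0 [A1 n]] * [A1 [A2 x]]] * [A1 x * [A1 [A2 x]]]]
  [A0 [A0 [A0 [A1 n]] * [A1 x * [A1 [A2 x]]]] * [A1 [A2 x]]]
  [A0 [A0 [A0 [A0 [A1 n]] * [A1 [A2 x]]] * [A1 [A2 x]]] * [A1 [A2 x]]]

4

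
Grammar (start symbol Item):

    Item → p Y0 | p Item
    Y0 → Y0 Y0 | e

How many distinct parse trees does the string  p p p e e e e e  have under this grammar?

Parse trees for p p p e e e e e (showing first 6 of 14):
  [Item p [Item p [Item p [Y0 [Y0 e] [Y0 [Y0 e] [Y0 [Y0 e] [Y0 [Y0 e] [Y0 e]]]]]]]]
  [Item p [Item p [Item p [Y0 [Y0 e] [Y0 [Y0 e] [Y0 [Y0 [Y0 e] [Y0 e]] [Y0 e]]]]]]]
  [Item p [Item p [Item p [Y0 [Y0 e] [Y0 [Y0 [Y0 e] [Y0 e]] [Y0 [Y0 e] [Y0 e]]]]]]]
  [Item p [Item p [Item p [Y0 [Y0 e] [Y0 [Y0 [Y0 e] [Y0 [Y0 e] [Y0 e]]] [Y0 e]]]]]]
  [Item p [Item p [Item p [Y0 [Y0 e] [Y0 [Y0 [Y0 [Y0 e] [Y0 e]] [Y0 e]] [Y0 e]]]]]]
  [Item p [Item p [Item p [Y0 [Y0 [Y0 e] [Y0 e]] [Y0 [Y0 e] [Y0 [Y0 e] [Y0 e]]]]]]]

14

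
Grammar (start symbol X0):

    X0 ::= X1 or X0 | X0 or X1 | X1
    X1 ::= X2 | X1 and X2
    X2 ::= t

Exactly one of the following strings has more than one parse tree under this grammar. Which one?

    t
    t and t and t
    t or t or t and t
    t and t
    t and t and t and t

t or t or t and t

t: 1 tree
t and t and t: 1 tree
t or t or t and t: 4 trees
t and t: 1 tree
t and t and t and t: 1 tree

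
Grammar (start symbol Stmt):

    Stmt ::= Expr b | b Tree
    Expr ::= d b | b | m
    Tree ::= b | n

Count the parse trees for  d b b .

Parse trees for d b b:
  [Stmt [Expr d b] b]

1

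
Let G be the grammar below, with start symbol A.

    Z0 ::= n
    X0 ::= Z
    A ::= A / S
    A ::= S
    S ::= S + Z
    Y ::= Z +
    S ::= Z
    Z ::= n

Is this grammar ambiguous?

Unambiguous

(Y, X0, Z0 are unreachable from A, so their rules don't affect L(A).) A → A / S | S  ;  S → S + Z | Z  — a left-associative chain with Z at the bottom. Each string factors uniquely by precedence.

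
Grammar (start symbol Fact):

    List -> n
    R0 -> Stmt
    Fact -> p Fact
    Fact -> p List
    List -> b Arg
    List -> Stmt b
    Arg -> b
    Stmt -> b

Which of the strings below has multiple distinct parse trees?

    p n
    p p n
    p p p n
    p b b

p n: 1 tree
p p n: 1 tree
p p p n: 1 tree
p b b: 2 trees

p b b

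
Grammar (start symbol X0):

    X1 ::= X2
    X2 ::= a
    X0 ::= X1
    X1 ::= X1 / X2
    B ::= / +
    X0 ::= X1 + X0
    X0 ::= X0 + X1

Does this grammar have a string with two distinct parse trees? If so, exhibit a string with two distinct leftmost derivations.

Witness: a + a

Derivation 1: X0 ⇒ X1 + X0 ⇒ X2 + X0 ⇒ a + X0 ⇒ a + X1 ⇒ a + X2 ⇒ a + a
Derivation 2: X0 ⇒ X0 + X1 ⇒ X1 + X1 ⇒ X2 + X1 ⇒ a + X1 ⇒ a + X2 ⇒ a + a

Two distinct leftmost derivations for the same string.

Ambiguous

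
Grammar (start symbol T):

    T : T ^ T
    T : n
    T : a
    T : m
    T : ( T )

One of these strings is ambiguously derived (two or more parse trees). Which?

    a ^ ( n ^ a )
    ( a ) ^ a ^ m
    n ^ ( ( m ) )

a ^ ( n ^ a ): 1 tree
( a ) ^ a ^ m: 2 trees
n ^ ( ( m ) ): 1 tree

( a ) ^ a ^ m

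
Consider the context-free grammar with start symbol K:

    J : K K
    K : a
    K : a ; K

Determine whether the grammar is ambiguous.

Unambiguous

Only K is reachable from K; ignoring the rest: Right-recursive list with a separator: after each atom, whether the separator follows determines the rule. One parse per string.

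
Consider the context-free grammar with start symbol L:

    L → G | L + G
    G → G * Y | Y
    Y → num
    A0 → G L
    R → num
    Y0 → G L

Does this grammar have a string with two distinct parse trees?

Unambiguous

Only L, G, Y are reachable from L; ignoring the rest: L → L + G | G  ;  G → G * Y | Y  — a left-associative chain with Y at the bottom. Each string factors uniquely by precedence.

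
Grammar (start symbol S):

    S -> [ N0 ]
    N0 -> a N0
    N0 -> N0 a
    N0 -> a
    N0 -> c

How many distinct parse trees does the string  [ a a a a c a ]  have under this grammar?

5

Parse trees for [ a a a a c a ]:
  [S [ [N0 a [N0 a [N0 a [N0 a [N0 [N0 c] a]]]]] ]]
  [S [ [N0 a [N0 a [N0 a [N0 [N0 a [N0 c]] a]]]] ]]
  [S [ [N0 a [N0 a [N0 [N0 a [N0 a [N0 c]]] a]]] ]]
  [S [ [N0 a [N0 [N0 a [N0 a [N0 a [N0 c]]]] a]] ]]
  [S [ [N0 [N0 a [N0 a [N0 a [N0 a [N0 c]]]]] a] ]]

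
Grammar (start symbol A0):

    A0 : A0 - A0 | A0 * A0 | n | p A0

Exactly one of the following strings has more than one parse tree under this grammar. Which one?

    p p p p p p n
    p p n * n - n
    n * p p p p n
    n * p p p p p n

p p n * n - n

p p p p p p n: 1 tree
p p n * n - n: 9 trees
n * p p p p n: 1 tree
n * p p p p p n: 1 tree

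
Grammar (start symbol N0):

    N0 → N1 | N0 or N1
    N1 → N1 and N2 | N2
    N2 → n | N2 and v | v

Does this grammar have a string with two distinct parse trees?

Witness: n and v

Derivation 1: N0 ⇒ N1 ⇒ N1 and N2 ⇒ N2 and N2 ⇒ n and N2 ⇒ n and v
Derivation 2: N0 ⇒ N1 ⇒ N2 ⇒ N2 and v ⇒ n and v

Two distinct leftmost derivations for the same string.

Ambiguous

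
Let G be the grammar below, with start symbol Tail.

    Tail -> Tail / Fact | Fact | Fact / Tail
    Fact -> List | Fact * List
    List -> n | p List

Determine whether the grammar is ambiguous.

Witness: n / n

Derivation 1: Tail ⇒ Tail / Fact ⇒ Fact / Fact ⇒ List / Fact ⇒ n / Fact ⇒ n / List ⇒ n / n
Derivation 2: Tail ⇒ Fact / Tail ⇒ List / Tail ⇒ n / Tail ⇒ n / Fact ⇒ n / List ⇒ n / n

Two distinct leftmost derivations for the same string.

Ambiguous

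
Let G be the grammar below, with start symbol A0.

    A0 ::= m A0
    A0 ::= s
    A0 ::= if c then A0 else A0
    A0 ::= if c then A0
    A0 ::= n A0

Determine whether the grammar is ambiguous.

Witness: if c then if c then s else s

Derivation 1: A0 ⇒ if c then A0 else A0 ⇒ if c then if c then A0 else A0 ⇒ if c then if c then s else A0 ⇒ if c then if c then s else s
Derivation 2: A0 ⇒ if c then A0 ⇒ if c then if c then A0 else A0 ⇒ if c then if c then s else A0 ⇒ if c then if c then s else s

Two distinct leftmost derivations for the same string.

Ambiguous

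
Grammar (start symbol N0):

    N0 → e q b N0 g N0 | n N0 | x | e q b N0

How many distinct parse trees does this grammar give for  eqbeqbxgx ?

2

Parse trees for eqbeqbxgx:
  [N0 e q b [N0 e q b [N0 x]] g [N0 x]]
  [N0 e q b [N0 e q b [N0 x] g [N0 x]]]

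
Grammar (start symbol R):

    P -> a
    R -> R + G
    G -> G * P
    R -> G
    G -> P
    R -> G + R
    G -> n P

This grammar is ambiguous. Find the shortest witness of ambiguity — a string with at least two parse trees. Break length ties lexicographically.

length 1: no string has ≥2 trees
length 2: no string has ≥2 trees
length 3: a + a has 2 parse trees

Two derivations of a + a:
  R ⇒ R + G ⇒ G + G ⇒ P + G ⇒ a + G ⇒ a + P ⇒ a + a
  R ⇒ G + R ⇒ P + R ⇒ a + R ⇒ a + G ⇒ a + P ⇒ a + a

a + a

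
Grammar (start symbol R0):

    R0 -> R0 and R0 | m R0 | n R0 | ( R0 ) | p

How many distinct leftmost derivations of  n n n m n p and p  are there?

6

Parse trees for n n n m n p and p:
  [R0 [R0 n [R0 n [R0 n [R0 m [R0 n [R0 p]]]]]] and [R0 p]]
  [R0 n [R0 [R0 n [R0 n [R0 m [R0 n [R0 p]]]]] and [R0 p]]]
  [R0 n [R0 n [R0 [R0 n [R0 m [R0 n [R0 p]]]] and [R0 p]]]]
  [R0 n [R0 n [R0 n [R0 [R0 m [R0 n [R0 p]]] and [R0 p]]]]]
  [R0 n [R0 n [R0 n [R0 m [R0 [R0 n [R0 p]] and [R0 p]]]]]]
  [R0 n [R0 n [R0 n [R0 m [R0 n [R0 [R0 p] and [R0 p]]]]]]]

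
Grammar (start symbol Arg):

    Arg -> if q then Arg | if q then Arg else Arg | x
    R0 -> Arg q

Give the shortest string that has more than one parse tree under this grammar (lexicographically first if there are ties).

length 1: no string has ≥2 trees
length 4: no string has ≥2 trees
length 6: no string has ≥2 trees
length 7: no string has ≥2 trees
length 9: if q then if q then x else x has 2 parse trees

Two derivations of if q then if q then x else x:
  Arg ⇒ if q then Arg ⇒ if q then if q then Arg else Arg ⇒ if q then if q then x else Arg ⇒ if q then if q then x else x
  Arg ⇒ if q then Arg else Arg ⇒ if q then if q then Arg else Arg ⇒ if q then if q then x else Arg ⇒ if q then if q then x else x

if q then if q then x else x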